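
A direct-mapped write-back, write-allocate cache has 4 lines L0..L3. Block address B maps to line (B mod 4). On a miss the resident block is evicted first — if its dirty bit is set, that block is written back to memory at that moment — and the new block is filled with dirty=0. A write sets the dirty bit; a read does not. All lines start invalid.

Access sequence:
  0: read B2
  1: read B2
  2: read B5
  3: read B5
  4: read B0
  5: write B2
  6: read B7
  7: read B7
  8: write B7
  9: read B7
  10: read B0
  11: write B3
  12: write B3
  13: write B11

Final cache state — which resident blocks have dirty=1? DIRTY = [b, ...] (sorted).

DIRTY = [2, 11]

  0 | R B2 → L2 miss [-]
  1 | R B2 → L2 hit [-]
  2 | R B5 → L1 miss [-]
  3 | R B5 → L1 hit [-]
  4 | R B0 → L0 miss [-]
  5 | W B2 → L2 hit [D]
  6 | R B7 → L3 miss [-]
  7 | R B7 → L3 hit [-]
  8 | W B7 → L3 hit [D]
  9 | R B7 → L3 hit [D]
  10 | R B0 → L0 hit [-]
  11 | W B3 → L3 miss wb→B7 [D]
  12 | W B3 → L3 hit [D]
  13 | W B11 → L3 miss wb→B3 [D]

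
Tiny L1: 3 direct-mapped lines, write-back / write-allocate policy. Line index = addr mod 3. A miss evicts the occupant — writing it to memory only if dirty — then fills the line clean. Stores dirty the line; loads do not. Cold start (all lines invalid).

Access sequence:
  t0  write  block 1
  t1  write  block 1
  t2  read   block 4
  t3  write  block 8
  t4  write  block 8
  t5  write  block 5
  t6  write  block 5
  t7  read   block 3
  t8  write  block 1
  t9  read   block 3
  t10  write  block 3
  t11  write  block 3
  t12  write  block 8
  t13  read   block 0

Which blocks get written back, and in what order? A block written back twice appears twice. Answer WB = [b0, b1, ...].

WB = [1, 8, 5, 3]

0: W B1 -> L1 miss  d=D]
1: W B1 -> L1 hit  d=D]
2: R B4 -> L1 miss wb->B1  d=-]
3: W B8 -> L2 miss  d=D]
4: W B8 -> L2 hit  d=D]
5: W B5 -> L2 miss wb->B8  d=D]
6: W B5 -> L2 hit  d=D]
7: R B3 -> L0 miss  d=-]
8: W B1 -> L1 miss  d=D]
9: R B3 -> L0 hit  d=-]
10: W B3 -> L0 hit  d=D]
11: W B3 -> L0 hit  d=D]
12: W B8 -> L2 miss wb->B5  d=D]
13: R B0 -> L0 miss wb->B3  d=-]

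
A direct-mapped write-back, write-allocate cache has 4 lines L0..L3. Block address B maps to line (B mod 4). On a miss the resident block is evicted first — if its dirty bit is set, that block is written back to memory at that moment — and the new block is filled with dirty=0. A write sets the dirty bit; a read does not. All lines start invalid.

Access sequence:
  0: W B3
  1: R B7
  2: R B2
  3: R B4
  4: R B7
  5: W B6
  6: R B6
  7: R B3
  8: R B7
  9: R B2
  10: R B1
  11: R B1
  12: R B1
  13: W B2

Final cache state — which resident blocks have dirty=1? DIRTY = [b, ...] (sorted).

0: W B3 -> L3 miss  d=D]
1: R B7 -> L3 miss wb->B3  d=-]
2: R B2 -> L2 miss  d=-]
3: R B4 -> L0 miss  d=-]
4: R B7 -> L3 hit  d=-]
5: W B6 -> L2 miss  d=D]
6: R B6 -> L2 hit  d=D]
7: R B3 -> L3 miss  d=-]
8: R B7 -> L3 miss  d=-]
9: R B2 -> L2 miss wb->B6  d=-]
10: R B1 -> L1 miss  d=-]
11: R B1 -> L1 hit  d=-]
12: R B1 -> L1 hit  d=-]
13: W B2 -> L2 hit  d=D]

DIRTY = [2]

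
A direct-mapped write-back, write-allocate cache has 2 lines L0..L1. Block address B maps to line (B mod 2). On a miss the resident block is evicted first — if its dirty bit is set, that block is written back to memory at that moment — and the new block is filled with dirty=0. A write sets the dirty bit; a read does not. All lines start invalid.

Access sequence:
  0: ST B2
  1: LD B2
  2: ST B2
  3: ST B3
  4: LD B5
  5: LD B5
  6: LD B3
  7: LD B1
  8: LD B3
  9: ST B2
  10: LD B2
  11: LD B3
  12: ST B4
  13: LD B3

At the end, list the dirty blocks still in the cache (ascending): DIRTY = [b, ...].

DIRTY = [4]

0: W B2 → L0 miss [D]
1: R B2 → L0 hit [D]
2: W B2 → L0 hit [D]
3: W B3 → L1 miss [D]
4: R B5 → L1 miss wb→B3 [-]
5: R B5 → L1 hit [-]
6: R B3 → L1 miss [-]
7: R B1 → L1 miss [-]
8: R B3 → L1 miss [-]
9: W B2 → L0 hit [D]
10: R B2 → L0 hit [D]
11: R B3 → L1 hit [-]
12: W B4 → L0 miss wb→B2 [D]
13: R B3 → L1 hit [-]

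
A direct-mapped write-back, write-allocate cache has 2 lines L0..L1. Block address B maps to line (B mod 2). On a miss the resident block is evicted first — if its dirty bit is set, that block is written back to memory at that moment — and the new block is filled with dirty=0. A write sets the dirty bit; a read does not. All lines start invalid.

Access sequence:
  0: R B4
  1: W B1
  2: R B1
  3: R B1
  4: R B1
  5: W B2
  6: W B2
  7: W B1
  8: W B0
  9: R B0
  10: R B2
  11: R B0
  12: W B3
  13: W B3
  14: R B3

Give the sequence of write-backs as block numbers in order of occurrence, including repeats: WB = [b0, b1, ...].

0: R B4 -> L0 miss  d=-]
1: W B1 -> L1 miss  d=D]
2: R B1 -> L1 hit  d=D]
3: R B1 -> L1 hit  d=D]
4: R B1 -> L1 hit  d=D]
5: W B2 -> L0 miss  d=D]
6: W B2 -> L0 hit  d=D]
7: W B1 -> L1 hit  d=D]
8: W B0 -> L0 miss wb->B2  d=D]
9: R B0 -> L0 hit  d=D]
10: R B2 -> L0 miss wb->B0  d=-]
11: R B0 -> L0 miss  d=-]
12: W B3 -> L1 miss wb->B1  d=D]
13: W B3 -> L1 hit  d=D]
14: R B3 -> L1 hit  d=D]

WB = [2, 0, 1]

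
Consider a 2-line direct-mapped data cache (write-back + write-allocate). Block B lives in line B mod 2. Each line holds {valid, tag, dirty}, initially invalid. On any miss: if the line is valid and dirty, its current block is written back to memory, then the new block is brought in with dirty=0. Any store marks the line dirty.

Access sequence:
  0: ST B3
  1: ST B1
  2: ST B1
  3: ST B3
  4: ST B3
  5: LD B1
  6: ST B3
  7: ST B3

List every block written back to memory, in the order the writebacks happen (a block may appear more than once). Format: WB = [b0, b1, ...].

WB = [3, 1, 3]

  0 | W B3 → L1 miss [D]
  1 | W B1 → L1 miss wb→B3 [D]
  2 | W B1 → L1 hit [D]
  3 | W B3 → L1 miss wb→B1 [D]
  4 | W B3 → L1 hit [D]
  5 | R B1 → L1 miss wb→B3 [-]
  6 | W B3 → L1 miss [D]
  7 | W B3 → L1 hit [D]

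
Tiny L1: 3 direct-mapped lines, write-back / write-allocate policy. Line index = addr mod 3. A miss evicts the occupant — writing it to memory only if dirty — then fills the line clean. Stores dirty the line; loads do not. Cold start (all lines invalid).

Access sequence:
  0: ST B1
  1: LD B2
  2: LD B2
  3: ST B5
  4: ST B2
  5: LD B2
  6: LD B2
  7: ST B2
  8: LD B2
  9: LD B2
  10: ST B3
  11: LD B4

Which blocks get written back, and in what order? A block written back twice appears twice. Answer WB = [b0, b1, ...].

WB = [5, 1]

0: W B1 -> L1 miss  d=D]
1: R B2 -> L2 miss  d=-]
2: R B2 -> L2 hit  d=-]
3: W B5 -> L2 miss  d=D]
4: W B2 -> L2 miss wb->B5  d=D]
5: R B2 -> L2 hit  d=D]
6: R B2 -> L2 hit  d=D]
7: W B2 -> L2 hit  d=D]
8: R B2 -> L2 hit  d=D]
9: R B2 -> L2 hit  d=D]
10: W B3 -> L0 miss  d=D]
11: R B4 -> L1 miss wb->B1  d=-]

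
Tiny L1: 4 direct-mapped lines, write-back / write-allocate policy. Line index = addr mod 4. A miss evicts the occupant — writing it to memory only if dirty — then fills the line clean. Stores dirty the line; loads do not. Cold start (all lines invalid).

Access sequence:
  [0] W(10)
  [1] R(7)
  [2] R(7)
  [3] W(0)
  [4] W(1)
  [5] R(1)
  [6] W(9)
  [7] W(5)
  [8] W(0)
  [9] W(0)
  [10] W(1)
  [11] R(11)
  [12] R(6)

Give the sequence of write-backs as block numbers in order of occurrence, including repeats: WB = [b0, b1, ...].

WB = [1, 9, 5, 10]

  0 | W B10 → L2 miss [D]
  1 | R B7 → L3 miss [-]
  2 | R B7 → L3 hit [-]
  3 | W B0 → L0 miss [D]
  4 | W B1 → L1 miss [D]
  5 | R B1 → L1 hit [D]
  6 | W B9 → L1 miss wb→B1 [D]
  7 | W B5 → L1 miss wb→B9 [D]
  8 | W B0 → L0 hit [D]
  9 | W B0 → L0 hit [D]
  10 | W B1 → L1 miss wb→B5 [D]
  11 | R B11 → L3 miss [-]
  12 | R B6 → L2 miss wb→B10 [-]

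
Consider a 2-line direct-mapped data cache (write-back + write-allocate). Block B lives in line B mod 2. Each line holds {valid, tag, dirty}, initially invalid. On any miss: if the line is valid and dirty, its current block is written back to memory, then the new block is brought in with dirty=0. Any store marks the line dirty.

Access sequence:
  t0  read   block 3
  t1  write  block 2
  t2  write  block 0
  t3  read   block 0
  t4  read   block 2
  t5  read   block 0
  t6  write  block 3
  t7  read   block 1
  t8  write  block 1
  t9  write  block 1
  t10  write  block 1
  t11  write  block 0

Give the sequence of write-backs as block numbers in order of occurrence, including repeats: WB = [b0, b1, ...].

0: R B3 → L1 miss [-]
1: W B2 → L0 miss [D]
2: W B0 → L0 miss wb→B2 [D]
3: R B0 → L0 hit [D]
4: R B2 → L0 miss wb→B0 [-]
5: R B0 → L0 miss [-]
6: W B3 → L1 hit [D]
7: R B1 → L1 miss wb→B3 [-]
8: W B1 → L1 hit [D]
9: W B1 → L1 hit [D]
10: W B1 → L1 hit [D]
11: W B0 → L0 hit [D]

WB = [2, 0, 3]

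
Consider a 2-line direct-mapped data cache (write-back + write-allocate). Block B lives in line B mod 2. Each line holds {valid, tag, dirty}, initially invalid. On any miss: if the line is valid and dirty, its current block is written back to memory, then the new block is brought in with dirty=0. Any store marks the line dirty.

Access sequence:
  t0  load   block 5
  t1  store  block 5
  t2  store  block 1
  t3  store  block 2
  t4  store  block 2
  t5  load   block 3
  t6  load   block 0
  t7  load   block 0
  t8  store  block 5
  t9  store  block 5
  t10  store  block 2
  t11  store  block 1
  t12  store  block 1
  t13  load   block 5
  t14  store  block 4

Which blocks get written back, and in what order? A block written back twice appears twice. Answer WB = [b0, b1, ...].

WB = [5, 1, 2, 5, 1, 2]

  0 | R B5 → L1 miss [-]
  1 | W B5 → L1 hit [D]
  2 | W B1 → L1 miss wb→B5 [D]
  3 | W B2 → L0 miss [D]
  4 | W B2 → L0 hit [D]
  5 | R B3 → L1 miss wb→B1 [-]
  6 | R B0 → L0 miss wb→B2 [-]
  7 | R B0 → L0 hit [-]
  8 | W B5 → L1 miss [D]
  9 | W B5 → L1 hit [D]
  10 | W B2 → L0 miss [D]
  11 | W B1 → L1 miss wb→B5 [D]
  12 | W B1 → L1 hit [D]
  13 | R B5 → L1 miss wb→B1 [-]
  14 | W B4 → L0 miss wb→B2 [D]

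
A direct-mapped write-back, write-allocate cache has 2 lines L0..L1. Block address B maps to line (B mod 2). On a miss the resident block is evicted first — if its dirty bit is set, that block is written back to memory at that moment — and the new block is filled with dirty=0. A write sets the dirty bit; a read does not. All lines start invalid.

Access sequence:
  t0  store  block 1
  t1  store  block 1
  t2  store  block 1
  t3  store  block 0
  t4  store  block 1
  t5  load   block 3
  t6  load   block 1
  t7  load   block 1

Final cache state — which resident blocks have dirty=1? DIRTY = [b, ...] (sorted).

DIRTY = [0]

0: W B1 -> L1 miss  d=D]
1: W B1 -> L1 hit  d=D]
2: W B1 -> L1 hit  d=D]
3: W B0 -> L0 miss  d=D]
4: W B1 -> L1 hit  d=D]
5: R B3 -> L1 miss wb->B1  d=-]
6: R B1 -> L1 miss  d=-]
7: R B1 -> L1 hit  d=-]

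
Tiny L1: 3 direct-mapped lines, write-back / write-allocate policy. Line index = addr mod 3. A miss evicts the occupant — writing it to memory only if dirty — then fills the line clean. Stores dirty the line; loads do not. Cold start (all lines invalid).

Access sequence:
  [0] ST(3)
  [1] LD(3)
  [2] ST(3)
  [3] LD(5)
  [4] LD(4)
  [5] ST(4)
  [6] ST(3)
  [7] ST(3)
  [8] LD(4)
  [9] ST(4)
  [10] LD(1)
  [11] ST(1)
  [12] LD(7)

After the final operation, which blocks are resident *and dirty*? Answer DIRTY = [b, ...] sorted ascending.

0: W B3 -> L0 miss  d=D]
1: R B3 -> L0 hit  d=D]
2: W B3 -> L0 hit  d=D]
3: R B5 -> L2 miss  d=-]
4: R B4 -> L1 miss  d=-]
5: W B4 -> L1 hit  d=D]
6: W B3 -> L0 hit  d=D]
7: W B3 -> L0 hit  d=D]
8: R B4 -> L1 hit  d=D]
9: W B4 -> L1 hit  d=D]
10: R B1 -> L1 miss wb->B4  d=-]
11: W B1 -> L1 hit  d=D]
12: R B7 -> L1 miss wb->B1  d=-]

DIRTY = [3]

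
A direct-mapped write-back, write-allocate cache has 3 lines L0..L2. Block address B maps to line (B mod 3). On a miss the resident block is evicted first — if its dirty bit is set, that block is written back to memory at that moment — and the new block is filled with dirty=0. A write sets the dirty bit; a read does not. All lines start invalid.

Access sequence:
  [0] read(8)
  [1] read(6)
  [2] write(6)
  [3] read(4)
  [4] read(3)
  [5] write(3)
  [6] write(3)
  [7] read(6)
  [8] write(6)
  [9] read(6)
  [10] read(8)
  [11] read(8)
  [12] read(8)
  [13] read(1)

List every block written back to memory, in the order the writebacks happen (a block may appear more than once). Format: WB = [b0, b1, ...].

WB = [6, 3]

0: R B8 → L2 miss [-]
1: R B6 → L0 miss [-]
2: W B6 → L0 hit [D]
3: R B4 → L1 miss [-]
4: R B3 → L0 miss wb→B6 [-]
5: W B3 → L0 hit [D]
6: W B3 → L0 hit [D]
7: R B6 → L0 miss wb→B3 [-]
8: W B6 → L0 hit [D]
9: R B6 → L0 hit [D]
10: R B8 → L2 hit [-]
11: R B8 → L2 hit [-]
12: R B8 → L2 hit [-]
13: R B1 → L1 miss [-]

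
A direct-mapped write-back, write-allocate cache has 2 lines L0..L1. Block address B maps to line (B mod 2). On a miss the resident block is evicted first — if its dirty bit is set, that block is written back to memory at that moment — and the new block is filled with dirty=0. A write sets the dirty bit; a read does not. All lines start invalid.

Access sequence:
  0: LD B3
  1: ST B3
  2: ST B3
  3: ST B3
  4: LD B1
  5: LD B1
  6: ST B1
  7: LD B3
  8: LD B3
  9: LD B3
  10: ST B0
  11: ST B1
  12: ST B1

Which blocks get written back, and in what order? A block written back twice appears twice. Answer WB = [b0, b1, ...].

WB = [3, 1]

  0 | R B3 → L1 miss [-]
  1 | W B3 → L1 hit [D]
  2 | W B3 → L1 hit [D]
  3 | W B3 → L1 hit [D]
  4 | R B1 → L1 miss wb→B3 [-]
  5 | R B1 → L1 hit [-]
  6 | W B1 → L1 hit [D]
  7 | R B3 → L1 miss wb→B1 [-]
  8 | R B3 → L1 hit [-]
  9 | R B3 → L1 hit [-]
  10 | W B0 → L0 miss [D]
  11 | W B1 → L1 miss [D]
  12 | W B1 → L1 hit [D]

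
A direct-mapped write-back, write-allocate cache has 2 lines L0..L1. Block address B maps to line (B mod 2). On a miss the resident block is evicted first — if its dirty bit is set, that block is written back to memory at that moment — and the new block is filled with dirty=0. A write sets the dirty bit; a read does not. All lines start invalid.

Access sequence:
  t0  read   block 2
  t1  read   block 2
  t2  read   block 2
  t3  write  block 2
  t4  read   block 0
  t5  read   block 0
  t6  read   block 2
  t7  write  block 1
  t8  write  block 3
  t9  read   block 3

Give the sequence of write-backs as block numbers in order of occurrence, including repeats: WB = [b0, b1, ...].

WB = [2, 1]

  0 | R B2 → L0 miss [-]
  1 | R B2 → L0 hit [-]
  2 | R B2 → L0 hit [-]
  3 | W B2 → L0 hit [D]
  4 | R B0 → L0 miss wb→B2 [-]
  5 | R B0 → L0 hit [-]
  6 | R B2 → L0 miss [-]
  7 | W B1 → L1 miss [D]
  8 | W B3 → L1 miss wb→B1 [D]
  9 | R B3 → L1 hit [D]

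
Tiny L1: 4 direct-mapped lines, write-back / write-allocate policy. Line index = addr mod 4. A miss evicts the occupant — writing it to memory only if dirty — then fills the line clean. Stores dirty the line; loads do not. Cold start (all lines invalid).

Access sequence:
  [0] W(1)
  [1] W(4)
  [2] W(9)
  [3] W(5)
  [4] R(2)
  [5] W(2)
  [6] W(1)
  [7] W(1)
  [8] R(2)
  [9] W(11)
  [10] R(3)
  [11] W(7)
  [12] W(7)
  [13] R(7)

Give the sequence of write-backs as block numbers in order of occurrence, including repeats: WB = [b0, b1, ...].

WB = [1, 9, 5, 11]

0: W B1 -> L1 miss  d=D]
1: W B4 -> L0 miss  d=D]
2: W B9 -> L1 miss wb->B1  d=D]
3: W B5 -> L1 miss wb->B9  d=D]
4: R B2 -> L2 miss  d=-]
5: W B2 -> L2 hit  d=D]
6: W B1 -> L1 miss wb->B5  d=D]
7: W B1 -> L1 hit  d=D]
8: R B2 -> L2 hit  d=D]
9: W B11 -> L3 miss  d=D]
10: R B3 -> L3 miss wb->B11  d=-]
11: W B7 -> L3 miss  d=D]
12: W B7 -> L3 hit  d=D]
13: R B7 -> L3 hit  d=D]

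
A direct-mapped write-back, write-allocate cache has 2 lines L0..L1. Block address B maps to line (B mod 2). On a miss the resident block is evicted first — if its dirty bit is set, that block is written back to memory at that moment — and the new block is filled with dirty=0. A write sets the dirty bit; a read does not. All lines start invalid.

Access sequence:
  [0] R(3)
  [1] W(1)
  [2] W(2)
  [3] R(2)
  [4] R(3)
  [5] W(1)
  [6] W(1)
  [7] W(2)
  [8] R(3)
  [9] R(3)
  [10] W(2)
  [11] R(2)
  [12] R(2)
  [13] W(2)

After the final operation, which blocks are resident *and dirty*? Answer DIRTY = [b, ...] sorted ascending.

DIRTY = [2]

  0 | R B3 → L1 miss [-]
  1 | W B1 → L1 miss [D]
  2 | W B2 → L0 miss [D]
  3 | R B2 → L0 hit [D]
  4 | R B3 → L1 miss wb→B1 [-]
  5 | W B1 → L1 miss [D]
  6 | W B1 → L1 hit [D]
  7 | W B2 → L0 hit [D]
  8 | R B3 → L1 miss wb→B1 [-]
  9 | R B3 → L1 hit [-]
  10 | W B2 → L0 hit [D]
  11 | R B2 → L0 hit [D]
  12 | R B2 → L0 hit [D]
  13 | W B2 → L0 hit [D]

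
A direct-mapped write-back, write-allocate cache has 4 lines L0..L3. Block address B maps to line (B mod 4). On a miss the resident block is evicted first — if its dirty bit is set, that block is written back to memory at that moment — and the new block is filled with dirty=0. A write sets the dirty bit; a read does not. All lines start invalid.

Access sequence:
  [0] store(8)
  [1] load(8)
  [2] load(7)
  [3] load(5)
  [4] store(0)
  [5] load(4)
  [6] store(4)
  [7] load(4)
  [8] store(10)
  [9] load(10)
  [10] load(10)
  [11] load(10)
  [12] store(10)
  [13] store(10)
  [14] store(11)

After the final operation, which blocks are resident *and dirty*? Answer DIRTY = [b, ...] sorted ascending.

DIRTY = [4, 10, 11]

0: W B8 → L0 miss [D]
1: R B8 → L0 hit [D]
2: R B7 → L3 miss [-]
3: R B5 → L1 miss [-]
4: W B0 → L0 miss wb→B8 [D]
5: R B4 → L0 miss wb→B0 [-]
6: W B4 → L0 hit [D]
7: R B4 → L0 hit [D]
8: W B10 → L2 miss [D]
9: R B10 → L2 hit [D]
10: R B10 → L2 hit [D]
11: R B10 → L2 hit [D]
12: W B10 → L2 hit [D]
13: W B10 → L2 hit [D]
14: W B11 → L3 miss [D]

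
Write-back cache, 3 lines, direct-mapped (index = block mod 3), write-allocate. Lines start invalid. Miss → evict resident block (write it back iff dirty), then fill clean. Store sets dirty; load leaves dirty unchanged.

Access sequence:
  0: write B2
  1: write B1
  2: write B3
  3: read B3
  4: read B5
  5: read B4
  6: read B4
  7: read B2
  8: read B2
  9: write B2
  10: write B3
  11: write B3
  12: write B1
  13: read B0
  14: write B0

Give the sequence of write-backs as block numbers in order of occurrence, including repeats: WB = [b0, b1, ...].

  0 | W B2 → L2 miss [D]
  1 | W B1 → L1 miss [D]
  2 | W B3 → L0 miss [D]
  3 | R B3 → L0 hit [D]
  4 | R B5 → L2 miss wb→B2 [-]
  5 | R B4 → L1 miss wb→B1 [-]
  6 | R B4 → L1 hit [-]
  7 | R B2 → L2 miss [-]
  8 | R B2 → L2 hit [-]
  9 | W B2 → L2 hit [D]
  10 | W B3 → L0 hit [D]
  11 | W B3 → L0 hit [D]
  12 | W B1 → L1 miss [D]
  13 | R B0 → L0 miss wb→B3 [-]
  14 | W B0 → L0 hit [D]

WB = [2, 1, 3]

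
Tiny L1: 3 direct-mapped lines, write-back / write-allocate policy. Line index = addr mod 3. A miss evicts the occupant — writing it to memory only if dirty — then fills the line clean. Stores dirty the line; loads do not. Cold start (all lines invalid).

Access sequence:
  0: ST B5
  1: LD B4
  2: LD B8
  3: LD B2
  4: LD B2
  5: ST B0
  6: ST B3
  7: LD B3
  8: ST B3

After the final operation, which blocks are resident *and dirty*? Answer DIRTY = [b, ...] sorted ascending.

DIRTY = [3]

  0 | W B5 → L2 miss [D]
  1 | R B4 → L1 miss [-]
  2 | R B8 → L2 miss wb→B5 [-]
  3 | R B2 → L2 miss [-]
  4 | R B2 → L2 hit [-]
  5 | W B0 → L0 miss [D]
  6 | W B3 → L0 miss wb→B0 [D]
  7 | R B3 → L0 hit [D]
  8 | W B3 → L0 hit [D]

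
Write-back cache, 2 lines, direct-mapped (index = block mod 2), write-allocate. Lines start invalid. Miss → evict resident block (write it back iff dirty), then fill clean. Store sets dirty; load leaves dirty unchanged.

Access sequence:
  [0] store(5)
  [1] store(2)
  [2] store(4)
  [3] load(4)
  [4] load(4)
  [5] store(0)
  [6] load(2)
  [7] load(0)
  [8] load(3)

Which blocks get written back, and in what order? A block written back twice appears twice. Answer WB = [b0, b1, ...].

0: W B5 → L1 miss [D]
1: W B2 → L0 miss [D]
2: W B4 → L0 miss wb→B2 [D]
3: R B4 → L0 hit [D]
4: R B4 → L0 hit [D]
5: W B0 → L0 miss wb→B4 [D]
6: R B2 → L0 miss wb→B0 [-]
7: R B0 → L0 miss [-]
8: R B3 → L1 miss wb→B5 [-]

WB = [2, 4, 0, 5]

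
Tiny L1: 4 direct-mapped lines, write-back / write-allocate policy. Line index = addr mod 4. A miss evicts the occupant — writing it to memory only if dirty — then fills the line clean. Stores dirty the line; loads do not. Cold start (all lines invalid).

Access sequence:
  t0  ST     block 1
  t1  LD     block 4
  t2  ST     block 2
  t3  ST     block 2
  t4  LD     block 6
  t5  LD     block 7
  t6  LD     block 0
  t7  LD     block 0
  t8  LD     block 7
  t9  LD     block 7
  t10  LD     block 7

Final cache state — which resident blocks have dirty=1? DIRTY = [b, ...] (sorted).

  0 | W B1 → L1 miss [D]
  1 | R B4 → L0 miss [-]
  2 | W B2 → L2 miss [D]
  3 | W B2 → L2 hit [D]
  4 | R B6 → L2 miss wb→B2 [-]
  5 | R B7 → L3 miss [-]
  6 | R B0 → L0 miss [-]
  7 | R B0 → L0 hit [-]
  8 | R B7 → L3 hit [-]
  9 | R B7 → L3 hit [-]
  10 | R B7 → L3 hit [-]

DIRTY = [1]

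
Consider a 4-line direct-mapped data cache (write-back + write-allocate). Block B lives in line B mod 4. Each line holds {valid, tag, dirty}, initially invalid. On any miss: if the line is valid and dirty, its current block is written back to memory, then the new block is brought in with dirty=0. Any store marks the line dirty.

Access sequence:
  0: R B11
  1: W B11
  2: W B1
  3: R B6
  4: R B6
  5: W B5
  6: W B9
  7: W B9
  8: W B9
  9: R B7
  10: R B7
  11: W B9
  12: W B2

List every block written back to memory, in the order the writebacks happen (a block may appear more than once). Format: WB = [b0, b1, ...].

0: R B11 → L3 miss [-]
1: W B11 → L3 hit [D]
2: W B1 → L1 miss [D]
3: R B6 → L2 miss [-]
4: R B6 → L2 hit [-]
5: W B5 → L1 miss wb→B1 [D]
6: W B9 → L1 miss wb→B5 [D]
7: W B9 → L1 hit [D]
8: W B9 → L1 hit [D]
9: R B7 → L3 miss wb→B11 [-]
10: R B7 → L3 hit [-]
11: W B9 → L1 hit [D]
12: W B2 → L2 miss [D]

WB = [1, 5, 11]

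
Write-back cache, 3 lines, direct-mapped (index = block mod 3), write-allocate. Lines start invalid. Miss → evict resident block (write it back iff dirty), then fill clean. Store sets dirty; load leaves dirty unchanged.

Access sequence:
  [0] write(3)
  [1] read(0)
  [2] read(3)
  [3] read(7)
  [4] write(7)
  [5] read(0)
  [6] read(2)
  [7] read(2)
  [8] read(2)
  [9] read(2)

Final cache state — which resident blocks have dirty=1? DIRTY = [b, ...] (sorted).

DIRTY = [7]

0: W B3 -> L0 miss  d=D]
1: R B0 -> L0 miss wb->B3  d=-]
2: R B3 -> L0 miss  d=-]
3: R B7 -> L1 miss  d=-]
4: W B7 -> L1 hit  d=D]
5: R B0 -> L0 miss  d=-]
6: R B2 -> L2 miss  d=-]
7: R B2 -> L2 hit  d=-]
8: R B2 -> L2 hit  d=-]
9: R B2 -> L2 hit  d=-]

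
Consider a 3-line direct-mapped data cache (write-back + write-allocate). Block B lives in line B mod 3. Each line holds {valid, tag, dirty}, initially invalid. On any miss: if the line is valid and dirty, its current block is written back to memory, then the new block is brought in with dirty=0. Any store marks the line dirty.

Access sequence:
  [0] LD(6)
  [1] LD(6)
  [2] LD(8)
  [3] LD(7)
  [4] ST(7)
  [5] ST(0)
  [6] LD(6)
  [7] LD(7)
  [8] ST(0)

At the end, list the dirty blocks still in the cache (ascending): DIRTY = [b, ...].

  0 | R B6 → L0 miss [-]
  1 | R B6 → L0 hit [-]
  2 | R B8 → L2 miss [-]
  3 | R B7 → L1 miss [-]
  4 | W B7 → L1 hit [D]
  5 | W B0 → L0 miss [D]
  6 | R B6 → L0 miss wb→B0 [-]
  7 | R B7 → L1 hit [D]
  8 | W B0 → L0 miss [D]

DIRTY = [0, 7]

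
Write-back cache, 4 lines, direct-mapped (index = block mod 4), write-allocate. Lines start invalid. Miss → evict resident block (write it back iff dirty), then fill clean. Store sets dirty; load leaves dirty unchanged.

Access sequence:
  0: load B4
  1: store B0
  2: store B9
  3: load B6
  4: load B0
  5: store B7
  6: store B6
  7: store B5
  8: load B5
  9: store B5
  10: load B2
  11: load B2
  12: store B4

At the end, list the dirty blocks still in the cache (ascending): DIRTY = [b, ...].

DIRTY = [4, 5, 7]

0: R B4 -> L0 miss  d=-]
1: W B0 -> L0 miss  d=D]
2: W B9 -> L1 miss  d=D]
3: R B6 -> L2 miss  d=-]
4: R B0 -> L0 hit  d=D]
5: W B7 -> L3 miss  d=D]
6: W B6 -> L2 hit  d=D]
7: W B5 -> L1 miss wb->B9  d=D]
8: R B5 -> L1 hit  d=D]
9: W B5 -> L1 hit  d=D]
10: R B2 -> L2 miss wb->B6  d=-]
11: R B2 -> L2 hit  d=-]
12: W B4 -> L0 miss wb->B0  d=D]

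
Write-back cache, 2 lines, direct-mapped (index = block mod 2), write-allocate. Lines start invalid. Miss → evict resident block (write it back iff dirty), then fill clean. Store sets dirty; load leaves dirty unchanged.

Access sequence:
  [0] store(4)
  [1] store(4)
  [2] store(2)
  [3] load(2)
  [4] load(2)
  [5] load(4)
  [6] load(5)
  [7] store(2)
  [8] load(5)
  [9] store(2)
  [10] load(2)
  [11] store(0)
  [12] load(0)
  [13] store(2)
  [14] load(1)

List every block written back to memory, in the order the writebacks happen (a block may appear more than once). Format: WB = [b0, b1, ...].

WB = [4, 2, 2, 0]

  0 | W B4 → L0 miss [D]
  1 | W B4 → L0 hit [D]
  2 | W B2 → L0 miss wb→B4 [D]
  3 | R B2 → L0 hit [D]
  4 | R B2 → L0 hit [D]
  5 | R B4 → L0 miss wb→B2 [-]
  6 | R B5 → L1 miss [-]
  7 | W B2 → L0 miss [D]
  8 | R B5 → L1 hit [-]
  9 | W B2 → L0 hit [D]
  10 | R B2 → L0 hit [D]
  11 | W B0 → L0 miss wb→B2 [D]
  12 | R B0 → L0 hit [D]
  13 | W B2 → L0 miss wb→B0 [D]
  14 | R B1 → L1 miss [-]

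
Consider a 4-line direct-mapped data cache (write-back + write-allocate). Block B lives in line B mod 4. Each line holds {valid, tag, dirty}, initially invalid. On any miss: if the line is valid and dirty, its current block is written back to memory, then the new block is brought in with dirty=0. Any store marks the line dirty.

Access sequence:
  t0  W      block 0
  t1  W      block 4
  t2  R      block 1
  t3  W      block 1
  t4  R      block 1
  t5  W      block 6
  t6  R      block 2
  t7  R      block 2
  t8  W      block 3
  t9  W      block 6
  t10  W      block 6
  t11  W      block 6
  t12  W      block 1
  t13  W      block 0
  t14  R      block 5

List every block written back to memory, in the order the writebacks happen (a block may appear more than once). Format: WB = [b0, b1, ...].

0: W B0 -> L0 miss  d=D]
1: W B4 -> L0 miss wb->B0  d=D]
2: R B1 -> L1 miss  d=-]
3: W B1 -> L1 hit  d=D]
4: R B1 -> L1 hit  d=D]
5: W B6 -> L2 miss  d=D]
6: R B2 -> L2 miss wb->B6  d=-]
7: R B2 -> L2 hit  d=-]
8: W B3 -> L3 miss  d=D]
9: W B6 -> L2 miss  d=D]
10: W B6 -> L2 hit  d=D]
11: W B6 -> L2 hit  d=D]
12: W B1 -> L1 hit  d=D]
13: W B0 -> L0 miss wb->B4  d=D]
14: R B5 -> L1 miss wb->B1  d=-]

WB = [0, 6, 4, 1]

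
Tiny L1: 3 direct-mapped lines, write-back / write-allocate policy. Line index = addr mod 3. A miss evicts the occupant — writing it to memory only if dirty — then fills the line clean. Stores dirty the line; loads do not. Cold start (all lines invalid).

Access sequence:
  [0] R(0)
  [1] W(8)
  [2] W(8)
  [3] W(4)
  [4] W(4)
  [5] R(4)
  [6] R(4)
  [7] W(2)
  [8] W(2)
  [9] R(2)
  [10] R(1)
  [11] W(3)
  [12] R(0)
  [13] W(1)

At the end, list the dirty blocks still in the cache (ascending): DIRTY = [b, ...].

0: R B0 -> L0 miss  d=-]
1: W B8 -> L2 miss  d=D]
2: W B8 -> L2 hit  d=D]
3: W B4 -> L1 miss  d=D]
4: W B4 -> L1 hit  d=D]
5: R B4 -> L1 hit  d=D]
6: R B4 -> L1 hit  d=D]
7: W B2 -> L2 miss wb->B8  d=D]
8: W B2 -> L2 hit  d=D]
9: R B2 -> L2 hit  d=D]
10: R B1 -> L1 miss wb->B4  d=-]
11: W B3 -> L0 miss  d=D]
12: R B0 -> L0 miss wb->B3  d=-]
13: W B1 -> L1 hit  d=D]

DIRTY = [1, 2]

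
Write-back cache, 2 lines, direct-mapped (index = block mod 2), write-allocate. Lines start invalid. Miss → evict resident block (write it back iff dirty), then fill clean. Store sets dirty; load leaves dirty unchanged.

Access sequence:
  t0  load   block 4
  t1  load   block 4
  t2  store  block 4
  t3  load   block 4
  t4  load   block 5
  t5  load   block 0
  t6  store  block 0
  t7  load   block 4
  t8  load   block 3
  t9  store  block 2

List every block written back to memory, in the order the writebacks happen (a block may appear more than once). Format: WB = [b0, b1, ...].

WB = [4, 0]

0: R B4 -> L0 miss  d=-]
1: R B4 -> L0 hit  d=-]
2: W B4 -> L0 hit  d=D]
3: R B4 -> L0 hit  d=D]
4: R B5 -> L1 miss  d=-]
5: R B0 -> L0 miss wb->B4  d=-]
6: W B0 -> L0 hit  d=D]
7: R B4 -> L0 miss wb->B0  d=-]
8: R B3 -> L1 miss  d=-]
9: W B2 -> L0 miss  d=D]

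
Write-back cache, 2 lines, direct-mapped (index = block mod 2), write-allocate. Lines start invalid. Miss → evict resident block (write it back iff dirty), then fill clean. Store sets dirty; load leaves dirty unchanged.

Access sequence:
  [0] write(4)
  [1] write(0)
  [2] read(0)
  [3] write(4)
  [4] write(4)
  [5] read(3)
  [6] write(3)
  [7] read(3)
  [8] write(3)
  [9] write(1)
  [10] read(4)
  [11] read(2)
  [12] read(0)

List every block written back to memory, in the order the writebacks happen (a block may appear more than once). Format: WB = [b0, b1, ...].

0: W B4 -> L0 miss  d=D]
1: W B0 -> L0 miss wb->B4  d=D]
2: R B0 -> L0 hit  d=D]
3: W B4 -> L0 miss wb->B0  d=D]
4: W B4 -> L0 hit  d=D]
5: R B3 -> L1 miss  d=-]
6: W B3 -> L1 hit  d=D]
7: R B3 -> L1 hit  d=D]
8: W B3 -> L1 hit  d=D]
9: W B1 -> L1 miss wb->B3  d=D]
10: R B4 -> L0 hit  d=D]
11: R B2 -> L0 miss wb->B4  d=-]
12: R B0 -> L0 miss  d=-]

WB = [4, 0, 3, 4]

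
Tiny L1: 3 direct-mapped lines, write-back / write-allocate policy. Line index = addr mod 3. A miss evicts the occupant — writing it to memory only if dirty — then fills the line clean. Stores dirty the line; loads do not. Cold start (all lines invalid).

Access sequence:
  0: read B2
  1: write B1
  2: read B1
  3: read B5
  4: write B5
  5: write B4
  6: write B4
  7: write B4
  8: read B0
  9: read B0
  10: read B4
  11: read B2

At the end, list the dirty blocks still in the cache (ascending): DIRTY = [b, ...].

DIRTY = [4]

0: R B2 → L2 miss [-]
1: W B1 → L1 miss [D]
2: R B1 → L1 hit [D]
3: R B5 → L2 miss [-]
4: W B5 → L2 hit [D]
5: W B4 → L1 miss wb→B1 [D]
6: W B4 → L1 hit [D]
7: W B4 → L1 hit [D]
8: R B0 → L0 miss [-]
9: R B0 → L0 hit [-]
10: R B4 → L1 hit [D]
11: R B2 → L2 miss wb→B5 [-]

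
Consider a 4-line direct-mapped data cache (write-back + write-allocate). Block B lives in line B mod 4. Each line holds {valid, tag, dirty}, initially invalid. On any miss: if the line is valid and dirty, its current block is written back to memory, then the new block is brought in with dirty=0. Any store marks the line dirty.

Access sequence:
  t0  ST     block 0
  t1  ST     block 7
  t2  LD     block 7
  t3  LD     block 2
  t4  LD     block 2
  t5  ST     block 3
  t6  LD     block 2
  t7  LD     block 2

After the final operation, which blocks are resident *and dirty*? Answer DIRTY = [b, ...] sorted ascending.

0: W B0 → L0 miss [D]
1: W B7 → L3 miss [D]
2: R B7 → L3 hit [D]
3: R B2 → L2 miss [-]
4: R B2 → L2 hit [-]
5: W B3 → L3 miss wb→B7 [D]
6: R B2 → L2 hit [-]
7: R B2 → L2 hit [-]

DIRTY = [0, 3]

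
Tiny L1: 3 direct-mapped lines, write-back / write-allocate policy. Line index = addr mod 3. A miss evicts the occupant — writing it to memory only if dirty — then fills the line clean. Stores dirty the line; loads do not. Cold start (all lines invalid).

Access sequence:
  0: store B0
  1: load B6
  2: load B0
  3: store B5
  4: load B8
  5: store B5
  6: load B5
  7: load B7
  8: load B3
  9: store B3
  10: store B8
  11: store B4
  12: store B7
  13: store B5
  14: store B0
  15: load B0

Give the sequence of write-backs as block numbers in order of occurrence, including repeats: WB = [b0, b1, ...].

0: W B0 -> L0 miss  d=D]
1: R B6 -> L0 miss wb->B0  d=-]
2: R B0 -> L0 miss  d=-]
3: W B5 -> L2 miss  d=D]
4: R B8 -> L2 miss wb->B5  d=-]
5: W B5 -> L2 miss  d=D]
6: R B5 -> L2 hit  d=D]
7: R B7 -> L1 miss  d=-]
8: R B3 -> L0 miss  d=-]
9: W B3 -> L0 hit  d=D]
10: W B8 -> L2 miss wb->B5  d=D]
11: W B4 -> L1 miss  d=D]
12: W B7 -> L1 miss wb->B4  d=D]
13: W B5 -> L2 miss wb->B8  d=D]
14: W B0 -> L0 miss wb->B3  d=D]
15: R B0 -> L0 hit  d=D]

WB = [0, 5, 5, 4, 8, 3]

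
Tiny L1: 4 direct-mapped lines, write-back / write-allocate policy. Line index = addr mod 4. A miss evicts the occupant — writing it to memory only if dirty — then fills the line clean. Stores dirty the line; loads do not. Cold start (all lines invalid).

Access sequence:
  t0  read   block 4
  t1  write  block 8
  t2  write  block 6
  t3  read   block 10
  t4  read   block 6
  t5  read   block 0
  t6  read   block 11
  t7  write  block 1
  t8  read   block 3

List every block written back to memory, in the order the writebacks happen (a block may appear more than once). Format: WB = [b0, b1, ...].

WB = [6, 8]

0: R B4 -> L0 miss  d=-]
1: W B8 -> L0 miss  d=D]
2: W B6 -> L2 miss  d=D]
3: R B10 -> L2 miss wb->B6  d=-]
4: R B6 -> L2 miss  d=-]
5: R B0 -> L0 miss wb->B8  d=-]
6: R B11 -> L3 miss  d=-]
7: W B1 -> L1 miss  d=D]
8: R B3 -> L3 miss  d=-]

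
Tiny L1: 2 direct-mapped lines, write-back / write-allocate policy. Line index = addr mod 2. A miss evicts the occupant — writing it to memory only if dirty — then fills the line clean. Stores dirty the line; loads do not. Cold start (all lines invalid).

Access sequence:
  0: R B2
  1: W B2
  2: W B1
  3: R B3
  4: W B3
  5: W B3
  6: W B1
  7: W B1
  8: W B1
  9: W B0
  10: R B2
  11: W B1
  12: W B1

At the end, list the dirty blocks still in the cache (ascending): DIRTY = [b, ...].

  0 | R B2 → L0 miss [-]
  1 | W B2 → L0 hit [D]
  2 | W B1 → L1 miss [D]
  3 | R B3 → L1 miss wb→B1 [-]
  4 | W B3 → L1 hit [D]
  5 | W B3 → L1 hit [D]
  6 | W B1 → L1 miss wb→B3 [D]
  7 | W B1 → L1 hit [D]
  8 | W B1 → L1 hit [D]
  9 | W B0 → L0 miss wb→B2 [D]
  10 | R B2 → L0 miss wb→B0 [-]
  11 | W B1 → L1 hit [D]
  12 | W B1 → L1 hit [D]

DIRTY = [1]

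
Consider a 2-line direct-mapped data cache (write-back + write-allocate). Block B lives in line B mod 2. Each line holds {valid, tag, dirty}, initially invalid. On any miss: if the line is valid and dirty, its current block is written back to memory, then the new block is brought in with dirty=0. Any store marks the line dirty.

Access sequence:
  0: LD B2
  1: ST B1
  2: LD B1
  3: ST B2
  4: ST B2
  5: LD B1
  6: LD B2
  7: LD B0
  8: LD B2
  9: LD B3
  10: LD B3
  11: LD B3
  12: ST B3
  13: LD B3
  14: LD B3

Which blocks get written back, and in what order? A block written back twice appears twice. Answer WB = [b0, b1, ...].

0: R B2 → L0 miss [-]
1: W B1 → L1 miss [D]
2: R B1 → L1 hit [D]
3: W B2 → L0 hit [D]
4: W B2 → L0 hit [D]
5: R B1 → L1 hit [D]
6: R B2 → L0 hit [D]
7: R B0 → L0 miss wb→B2 [-]
8: R B2 → L0 miss [-]
9: R B3 → L1 miss wb→B1 [-]
10: R B3 → L1 hit [-]
11: R B3 → L1 hit [-]
12: W B3 → L1 hit [D]
13: R B3 → L1 hit [D]
14: R B3 → L1 hit [D]

WB = [2, 1]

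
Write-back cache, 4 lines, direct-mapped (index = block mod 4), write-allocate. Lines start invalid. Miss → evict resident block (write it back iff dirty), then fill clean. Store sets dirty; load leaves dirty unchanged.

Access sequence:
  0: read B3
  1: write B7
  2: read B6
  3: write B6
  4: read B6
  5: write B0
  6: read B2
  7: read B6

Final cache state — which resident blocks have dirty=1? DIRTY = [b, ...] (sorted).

DIRTY = [0, 7]

0: R B3 -> L3 miss  d=-]
1: W B7 -> L3 miss  d=D]
2: R B6 -> L2 miss  d=-]
3: W B6 -> L2 hit  d=D]
4: R B6 -> L2 hit  d=D]
5: W B0 -> L0 miss  d=D]
6: R B2 -> L2 miss wb->B6  d=-]
7: R B6 -> L2 miss  d=-]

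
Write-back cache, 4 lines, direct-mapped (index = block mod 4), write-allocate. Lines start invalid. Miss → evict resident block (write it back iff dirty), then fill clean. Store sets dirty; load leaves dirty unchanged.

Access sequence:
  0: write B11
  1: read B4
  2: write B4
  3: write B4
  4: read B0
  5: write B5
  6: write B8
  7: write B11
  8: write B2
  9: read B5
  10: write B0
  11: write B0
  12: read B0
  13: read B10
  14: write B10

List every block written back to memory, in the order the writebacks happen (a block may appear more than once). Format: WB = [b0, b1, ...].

WB = [4, 8, 2]

0: W B11 -> L3 miss  d=D]
1: R B4 -> L0 miss  d=-]
2: W B4 -> L0 hit  d=D]
3: W B4 -> L0 hit  d=D]
4: R B0 -> L0 miss wb->B4  d=-]
5: W B5 -> L1 miss  d=D]
6: W B8 -> L0 miss  d=D]
7: W B11 -> L3 hit  d=D]
8: W B2 -> L2 miss  d=D]
9: R B5 -> L1 hit  d=D]
10: W B0 -> L0 miss wb->B8  d=D]
11: W B0 -> L0 hit  d=D]
12: R B0 -> L0 hit  d=D]
13: R B10 -> L2 miss wb->B2  d=-]
14: W B10 -> L2 hit  d=D]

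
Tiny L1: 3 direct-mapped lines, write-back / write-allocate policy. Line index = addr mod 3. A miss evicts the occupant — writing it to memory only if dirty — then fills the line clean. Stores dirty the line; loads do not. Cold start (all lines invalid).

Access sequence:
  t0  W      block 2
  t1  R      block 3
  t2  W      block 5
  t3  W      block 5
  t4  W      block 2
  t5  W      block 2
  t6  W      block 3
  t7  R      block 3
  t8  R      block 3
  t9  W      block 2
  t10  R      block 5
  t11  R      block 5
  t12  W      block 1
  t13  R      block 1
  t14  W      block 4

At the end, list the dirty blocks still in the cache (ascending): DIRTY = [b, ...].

DIRTY = [3, 4]

0: W B2 → L2 miss [D]
1: R B3 → L0 miss [-]
2: W B5 → L2 miss wb→B2 [D]
3: W B5 → L2 hit [D]
4: W B2 → L2 miss wb→B5 [D]
5: W B2 → L2 hit [D]
6: W B3 → L0 hit [D]
7: R B3 → L0 hit [D]
8: R B3 → L0 hit [D]
9: W B2 → L2 hit [D]
10: R B5 → L2 miss wb→B2 [-]
11: R B5 → L2 hit [-]
12: W B1 → L1 miss [D]
13: R B1 → L1 hit [D]
14: W B4 → L1 miss wb→B1 [D]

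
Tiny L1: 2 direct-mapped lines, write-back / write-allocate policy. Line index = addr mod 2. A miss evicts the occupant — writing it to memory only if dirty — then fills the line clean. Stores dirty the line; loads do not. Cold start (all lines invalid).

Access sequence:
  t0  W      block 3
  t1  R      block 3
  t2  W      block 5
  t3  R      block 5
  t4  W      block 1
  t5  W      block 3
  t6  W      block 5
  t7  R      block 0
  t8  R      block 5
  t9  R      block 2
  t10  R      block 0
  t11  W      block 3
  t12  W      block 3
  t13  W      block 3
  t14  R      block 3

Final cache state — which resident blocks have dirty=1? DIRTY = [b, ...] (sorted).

DIRTY = [3]

  0 | W B3 → L1 miss [D]
  1 | R B3 → L1 hit [D]
  2 | W B5 → L1 miss wb→B3 [D]
  3 | R B5 → L1 hit [D]
  4 | W B1 → L1 miss wb→B5 [D]
  5 | W B3 → L1 miss wb→B1 [D]
  6 | W B5 → L1 miss wb→B3 [D]
  7 | R B0 → L0 miss [-]
  8 | R B5 → L1 hit [D]
  9 | R B2 → L0 miss [-]
  10 | R B0 → L0 miss [-]
  11 | W B3 → L1 miss wb→B5 [D]
  12 | W B3 → L1 hit [D]
  13 | W B3 → L1 hit [D]
  14 | R B3 → L1 hit [D]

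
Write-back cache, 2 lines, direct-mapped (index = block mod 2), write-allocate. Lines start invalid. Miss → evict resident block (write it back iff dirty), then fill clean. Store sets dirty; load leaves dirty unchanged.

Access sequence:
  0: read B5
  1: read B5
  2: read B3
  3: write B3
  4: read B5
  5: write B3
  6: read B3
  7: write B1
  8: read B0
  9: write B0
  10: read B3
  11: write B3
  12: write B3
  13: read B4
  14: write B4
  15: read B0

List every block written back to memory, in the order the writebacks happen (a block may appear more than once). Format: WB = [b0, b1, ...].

WB = [3, 3, 1, 0, 4]

  0 | R B5 → L1 miss [-]
  1 | R B5 → L1 hit [-]
  2 | R B3 → L1 miss [-]
  3 | W B3 → L1 hit [D]
  4 | R B5 → L1 miss wb→B3 [-]
  5 | W B3 → L1 miss [D]
  6 | R B3 → L1 hit [D]
  7 | W B1 → L1 miss wb→B3 [D]
  8 | R B0 → L0 miss [-]
  9 | W B0 → L0 hit [D]
  10 | R B3 → L1 miss wb→B1 [-]
  11 | W B3 → L1 hit [D]
  12 | W B3 → L1 hit [D]
  13 | R B4 → L0 miss wb→B0 [-]
  14 | W B4 → L0 hit [D]
  15 | R B0 → L0 miss wb→B4 [-]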